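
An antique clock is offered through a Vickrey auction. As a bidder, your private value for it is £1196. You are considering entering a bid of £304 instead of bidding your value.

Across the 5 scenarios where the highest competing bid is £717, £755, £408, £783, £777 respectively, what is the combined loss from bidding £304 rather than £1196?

£2540

The deviation costs you only when the competing bid falls strictly between £304 and £1196; elsewhere both bids give the same outcome.
£717: truthful payoff £479, deviation payoff £0 → loss £479.
£755: truthful payoff £441, deviation payoff £0 → loss £441.
£408: truthful payoff £788, deviation payoff £0 → loss £788.
£783: truthful payoff £413, deviation payoff £0 → loss £413.
£777: truthful payoff £419, deviation payoff £0 → loss £419.
Total loss = £479 + £441 + £788 + £413 + £419 = £2540.
Truthful bidding weakly dominates here: raising your bid can only win items priced above your value, and lowering it can only forfeit items priced below.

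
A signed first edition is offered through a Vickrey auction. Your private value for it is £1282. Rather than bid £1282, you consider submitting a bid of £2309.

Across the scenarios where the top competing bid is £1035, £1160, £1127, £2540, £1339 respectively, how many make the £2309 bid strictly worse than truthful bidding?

1

The deviation hurts exactly when the highest competing bid lies strictly between £1282 and £2309 — overbidding then wins at a price above your value.
£1035: below both → same outcome either way.
£1160: below both → same outcome either way.
£1127: below both → same outcome either way.
£2540: above both → same outcome either way.
£1339: inside the interval → strictly worse (loss £57).
Count: 1.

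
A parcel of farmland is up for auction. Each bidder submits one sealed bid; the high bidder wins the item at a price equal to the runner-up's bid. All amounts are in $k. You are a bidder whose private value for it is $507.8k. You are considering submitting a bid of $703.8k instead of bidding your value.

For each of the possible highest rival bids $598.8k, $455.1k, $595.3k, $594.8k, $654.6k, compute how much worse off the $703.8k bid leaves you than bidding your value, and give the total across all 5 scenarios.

$412.3k

The deviation costs you only when the competing bid falls strictly between $507.8k and $703.8k; elsewhere both bids give the same outcome.
$598.8k: truthful payoff $0k, deviation payoff −$91k → loss $91k.
$455.1k: outcomes coincide → loss $0k.
$595.3k: truthful payoff $0k, deviation payoff −$87.5k → loss $87.5k.
$594.8k: truthful payoff $0k, deviation payoff −$87k → loss $87k.
$654.6k: truthful payoff $0k, deviation payoff −$146.8k → loss $146.8k.
Total loss = $91k + $87.5k + $87k + $146.8k = $412.3k.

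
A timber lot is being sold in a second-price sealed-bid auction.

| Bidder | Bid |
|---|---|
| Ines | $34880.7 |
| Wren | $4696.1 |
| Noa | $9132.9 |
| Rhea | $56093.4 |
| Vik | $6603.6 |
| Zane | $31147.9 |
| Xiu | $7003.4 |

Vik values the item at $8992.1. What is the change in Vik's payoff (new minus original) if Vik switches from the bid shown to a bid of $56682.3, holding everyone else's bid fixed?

The highest bid among the other bidders is $56093.4; Vik's bid doesn't change that.
Original bid $6603.6: Vik is not highest (top rival bid is $56093.4); payoff $0.
Alternative bid $56682.3: Vik is highest, pays the top rival bid $56093.4; payoff $8992.1 − $56093.4 = −$47101.3.
Change in payoff = −$47101.3 − ($0) = −$47101.3.

−$47101.3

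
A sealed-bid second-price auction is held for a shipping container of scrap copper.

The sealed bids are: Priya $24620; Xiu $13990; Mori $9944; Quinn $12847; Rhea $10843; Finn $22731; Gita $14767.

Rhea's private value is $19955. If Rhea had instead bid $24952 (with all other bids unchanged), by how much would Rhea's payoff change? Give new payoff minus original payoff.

The highest bid among the other bidders is $24620; Rhea's bid doesn't change that.
Original bid $10843: Rhea is not highest (top rival bid is $24620); payoff $0.
Alternative bid $24952: Rhea is highest, pays the top rival bid $24620; payoff $19955 − $24620 = −$4665.
Change in payoff = −$4665 − ($0) = −$4665.

−$4665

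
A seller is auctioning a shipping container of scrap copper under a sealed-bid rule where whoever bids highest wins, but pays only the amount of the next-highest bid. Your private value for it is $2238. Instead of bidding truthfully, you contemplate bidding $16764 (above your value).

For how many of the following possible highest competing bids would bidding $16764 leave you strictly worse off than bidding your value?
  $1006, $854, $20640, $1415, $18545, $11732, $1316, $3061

The deviation hurts exactly when the highest competing bid lies strictly between $2238 and $16764 — overbidding then wins at a price above your value.
$1006: below both → same outcome either way.
$854: below both → same outcome either way.
$20640: above both → same outcome either way.
$1415: below both → same outcome either way.
$18545: above both → same outcome either way.
$11732: inside the interval → strictly worse (loss $9494).
$1316: below both → same outcome either way.
$3061: inside the interval → strictly worse (loss $823).
Count: 2.

2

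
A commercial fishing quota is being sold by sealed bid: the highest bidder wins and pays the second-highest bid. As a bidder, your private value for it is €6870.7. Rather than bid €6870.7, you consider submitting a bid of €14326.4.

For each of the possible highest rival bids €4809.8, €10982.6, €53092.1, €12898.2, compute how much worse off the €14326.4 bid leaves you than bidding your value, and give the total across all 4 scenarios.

€10139.4

The deviation costs you only when the competing bid falls strictly between €6870.7 and €14326.4; elsewhere both bids give the same outcome.
€4809.8: outcomes coincide → loss €0.
€10982.6: truthful payoff €0, deviation payoff −€4111.9 → loss €4111.9.
€53092.1: outcomes coincide → loss €0.
€12898.2: truthful payoff €0, deviation payoff −€6027.5 → loss €6027.5.
Total loss = €4111.9 + €6027.5 = €10139.4.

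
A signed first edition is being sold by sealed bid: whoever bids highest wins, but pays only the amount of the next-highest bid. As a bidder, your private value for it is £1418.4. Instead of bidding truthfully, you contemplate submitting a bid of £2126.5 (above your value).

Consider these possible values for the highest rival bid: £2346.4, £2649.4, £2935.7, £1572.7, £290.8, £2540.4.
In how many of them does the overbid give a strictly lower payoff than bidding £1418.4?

The deviation hurts exactly when the highest competing bid lies strictly between £1418.4 and £2126.5 — overbidding then wins at a price above your value.
£2346.4: above both → same outcome either way.
£2649.4: above both → same outcome either way.
£2935.7: above both → same outcome either way.
£1572.7: inside the interval → strictly worse (loss £154.3).
£290.8: below both → same outcome either way.
£2540.4: above both → same outcome either way.
Count: 1.

1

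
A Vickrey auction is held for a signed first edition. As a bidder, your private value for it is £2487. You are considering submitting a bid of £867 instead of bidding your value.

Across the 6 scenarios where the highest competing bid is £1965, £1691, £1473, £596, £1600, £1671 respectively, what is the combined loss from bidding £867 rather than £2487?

£4035

The deviation costs you only when the competing bid falls strictly between £867 and £2487; elsewhere both bids give the same outcome.
£1965: truthful payoff £522, deviation payoff £0 → loss £522.
£1691: truthful payoff £796, deviation payoff £0 → loss £796.
£1473: truthful payoff £1014, deviation payoff £0 → loss £1014.
£596: outcomes coincide → loss £0.
£1600: truthful payoff £887, deviation payoff £0 → loss £887.
£1671: truthful payoff £816, deviation payoff £0 → loss £816.
Total loss = £522 + £796 + £1014 + £887 + £816 = £4035.
Truthful bidding weakly dominates here: raising your bid can only win items priced above your value, and lowering it can only forfeit items priced below.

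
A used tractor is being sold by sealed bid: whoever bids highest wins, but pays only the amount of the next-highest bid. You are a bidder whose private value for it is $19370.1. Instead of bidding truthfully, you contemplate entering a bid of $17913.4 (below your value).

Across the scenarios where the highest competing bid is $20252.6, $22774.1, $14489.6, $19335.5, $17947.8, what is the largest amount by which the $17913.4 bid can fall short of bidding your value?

$20252.6: same outcome either way → loss $0.
$22774.1: same outcome either way → loss $0.
$14489.6: same outcome either way → loss $0.
$19335.5: truthful gives $34.6, deviation gives $0 → loss $34.6.
$17947.8: truthful gives $1422.3, deviation gives $0 → loss $1422.3.
Maximum loss: $1422.3.

$1422.3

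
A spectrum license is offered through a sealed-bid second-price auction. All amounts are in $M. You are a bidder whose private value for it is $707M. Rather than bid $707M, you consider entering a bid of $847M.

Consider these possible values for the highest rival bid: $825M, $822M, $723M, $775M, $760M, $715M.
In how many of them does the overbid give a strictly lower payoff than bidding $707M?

6

The deviation hurts exactly when the highest competing bid lies strictly between $707M and $847M — overbidding then wins at a price above your value.
$825M: inside the interval → strictly worse (loss $118M).
$822M: inside the interval → strictly worse (loss $115M).
$723M: inside the interval → strictly worse (loss $16M).
$775M: inside the interval → strictly worse (loss $68M).
$760M: inside the interval → strictly worse (loss $53M).
$715M: inside the interval → strictly worse (loss $8M).
Count: 6.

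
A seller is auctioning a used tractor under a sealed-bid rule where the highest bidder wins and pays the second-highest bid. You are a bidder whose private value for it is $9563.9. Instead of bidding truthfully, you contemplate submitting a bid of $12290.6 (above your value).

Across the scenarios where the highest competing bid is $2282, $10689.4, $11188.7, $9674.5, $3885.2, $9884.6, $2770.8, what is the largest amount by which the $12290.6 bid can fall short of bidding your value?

$1624.8

$2282: same outcome either way → loss $0.
$10689.4: truthful gives $0, deviation gives −$1125.5 → loss $1125.5.
$11188.7: truthful gives $0, deviation gives −$1624.8 → loss $1624.8.
$9674.5: truthful gives $0, deviation gives −$110.6 → loss $110.6.
$3885.2: same outcome either way → loss $0.
$9884.6: truthful gives $0, deviation gives −$320.7 → loss $320.7.
$2770.8: same outcome either way → loss $0.
Maximum loss: $1624.8.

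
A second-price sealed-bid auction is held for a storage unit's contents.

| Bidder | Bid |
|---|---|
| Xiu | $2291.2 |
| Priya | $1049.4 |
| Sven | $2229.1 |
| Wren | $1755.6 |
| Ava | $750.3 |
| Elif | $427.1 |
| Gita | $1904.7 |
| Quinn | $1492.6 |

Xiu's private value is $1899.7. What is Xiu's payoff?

Highest bid: Xiu at $2291.2, so Xiu wins.
Second-highest bid: Sven at $2229.1 — that is the price the winner pays.
Xiu's payoff = value − price = $1899.7 − $2229.1 = −$329.4.

−$329.4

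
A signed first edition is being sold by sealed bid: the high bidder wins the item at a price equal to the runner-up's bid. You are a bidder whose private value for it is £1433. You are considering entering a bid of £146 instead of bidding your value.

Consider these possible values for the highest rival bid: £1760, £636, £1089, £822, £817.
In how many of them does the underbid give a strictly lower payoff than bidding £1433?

4

The deviation hurts exactly when the highest competing bid lies strictly between £146 and £1433 — underbidding then forfeits a profitable win.
£1760: above both → same outcome either way.
£636: inside the interval → strictly worse (loss £797).
£1089: inside the interval → strictly worse (loss £344).
£822: inside the interval → strictly worse (loss £611).
£817: inside the interval → strictly worse (loss £616).
Count: 4.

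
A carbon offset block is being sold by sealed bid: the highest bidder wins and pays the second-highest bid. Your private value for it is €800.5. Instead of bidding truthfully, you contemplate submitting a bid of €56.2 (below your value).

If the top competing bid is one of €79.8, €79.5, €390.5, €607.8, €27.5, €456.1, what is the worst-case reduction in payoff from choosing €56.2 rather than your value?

€79.8: truthful gives €720.7, deviation gives €0 → loss €720.7.
€79.5: truthful gives €721, deviation gives €0 → loss €721.
€390.5: truthful gives €410, deviation gives €0 → loss €410.
€607.8: truthful gives €192.7, deviation gives €0 → loss €192.7.
€27.5: same outcome either way → loss €0.
€456.1: truthful gives €344.4, deviation gives €0 → loss €344.4.
Maximum loss: €721.

€721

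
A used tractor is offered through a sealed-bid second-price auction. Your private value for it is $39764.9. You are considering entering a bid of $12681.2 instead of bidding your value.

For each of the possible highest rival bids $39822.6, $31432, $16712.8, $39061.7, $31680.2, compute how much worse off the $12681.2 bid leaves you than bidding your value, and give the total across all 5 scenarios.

The deviation costs you only when the competing bid falls strictly between $12681.2 and $39764.9; elsewhere both bids give the same outcome.
$39822.6: outcomes coincide → loss $0.
$31432: truthful payoff $8332.9, deviation payoff $0 → loss $8332.9.
$16712.8: truthful payoff $23052.1, deviation payoff $0 → loss $23052.1.
$39061.7: truthful payoff $703.2, deviation payoff $0 → loss $703.2.
$31680.2: truthful payoff $8084.7, deviation payoff $0 → loss $8084.7.
Total loss = $8332.9 + $23052.1 + $703.2 + $8084.7 = $40172.9.

$40172.9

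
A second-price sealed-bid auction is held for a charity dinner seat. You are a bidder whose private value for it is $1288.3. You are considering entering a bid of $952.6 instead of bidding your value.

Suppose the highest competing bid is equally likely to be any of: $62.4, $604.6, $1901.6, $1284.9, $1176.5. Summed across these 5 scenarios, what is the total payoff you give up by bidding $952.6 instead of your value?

$115.2

The deviation costs you only when the competing bid falls strictly between $952.6 and $1288.3; elsewhere both bids give the same outcome.
$62.4: outcomes coincide → loss $0.
$604.6: outcomes coincide → loss $0.
$1901.6: outcomes coincide → loss $0.
$1284.9: truthful payoff $3.4, deviation payoff $0 → loss $3.4.
$1176.5: truthful payoff $111.8, deviation payoff $0 → loss $111.8.
Total loss = $3.4 + $111.8 = $115.2.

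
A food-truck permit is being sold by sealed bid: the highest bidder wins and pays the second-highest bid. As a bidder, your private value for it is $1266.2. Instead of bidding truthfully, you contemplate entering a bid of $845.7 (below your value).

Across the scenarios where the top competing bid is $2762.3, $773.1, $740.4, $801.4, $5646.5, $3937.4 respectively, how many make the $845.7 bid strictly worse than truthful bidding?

The deviation hurts exactly when the highest competing bid lies strictly between $845.7 and $1266.2 — underbidding then forfeits a profitable win.
$2762.3: above both → same outcome either way.
$773.1: below both → same outcome either way.
$740.4: below both → same outcome either way.
$801.4: below both → same outcome either way.
$5646.5: above both → same outcome either way.
$3937.4: above both → same outcome either way.
Count: 0.

0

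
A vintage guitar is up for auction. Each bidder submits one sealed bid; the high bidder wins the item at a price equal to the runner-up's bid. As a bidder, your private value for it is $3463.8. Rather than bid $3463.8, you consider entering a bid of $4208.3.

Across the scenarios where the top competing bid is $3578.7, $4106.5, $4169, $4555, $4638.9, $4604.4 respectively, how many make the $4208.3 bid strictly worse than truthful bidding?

3

The deviation hurts exactly when the highest competing bid lies strictly between $3463.8 and $4208.3 — overbidding then wins at a price above your value.
$3578.7: inside the interval → strictly worse (loss $114.9).
$4106.5: inside the interval → strictly worse (loss $642.7).
$4169: inside the interval → strictly worse (loss $705.2).
$4555: above both → same outcome either way.
$4638.9: above both → same outcome either way.
$4604.4: above both → same outcome either way.
Count: 3.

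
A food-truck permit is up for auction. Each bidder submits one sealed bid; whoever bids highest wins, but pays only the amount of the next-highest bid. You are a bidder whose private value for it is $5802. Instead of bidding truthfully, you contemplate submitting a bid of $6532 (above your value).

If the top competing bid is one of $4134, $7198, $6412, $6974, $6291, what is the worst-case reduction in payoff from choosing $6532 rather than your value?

$4134: same outcome either way → loss $0.
$7198: same outcome either way → loss $0.
$6412: truthful gives $0, deviation gives −$610 → loss $610.
$6974: same outcome either way → loss $0.
$6291: truthful gives $0, deviation gives −$489 → loss $489.
Maximum loss: $610.

$610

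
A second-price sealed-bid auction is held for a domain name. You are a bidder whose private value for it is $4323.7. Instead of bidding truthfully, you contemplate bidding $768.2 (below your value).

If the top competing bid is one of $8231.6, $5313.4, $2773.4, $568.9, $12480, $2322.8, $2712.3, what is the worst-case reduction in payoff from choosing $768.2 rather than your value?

$2000.9

$8231.6: same outcome either way → loss $0.
$5313.4: same outcome either way → loss $0.
$2773.4: truthful gives $1550.3, deviation gives $0 → loss $1550.3.
$568.9: same outcome either way → loss $0.
$12480: same outcome either way → loss $0.
$2322.8: truthful gives $2000.9, deviation gives $0 → loss $2000.9.
$2712.3: truthful gives $1611.4, deviation gives $0 → loss $1611.4.
Maximum loss: $2000.9.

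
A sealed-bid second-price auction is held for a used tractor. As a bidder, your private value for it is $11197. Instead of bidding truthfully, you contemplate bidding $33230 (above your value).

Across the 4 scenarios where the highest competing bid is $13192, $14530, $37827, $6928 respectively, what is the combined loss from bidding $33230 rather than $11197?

The deviation costs you only when the competing bid falls strictly between $11197 and $33230; elsewhere both bids give the same outcome.
$13192: truthful payoff $0, deviation payoff −$1995 → loss $1995.
$14530: truthful payoff $0, deviation payoff −$3333 → loss $3333.
$37827: outcomes coincide → loss $0.
$6928: outcomes coincide → loss $0.
Total loss = $1995 + $3333 = $5328.
In a second-price auction your bid sets only whether you win, not what you pay, so bidding your true value is weakly dominant.

$5328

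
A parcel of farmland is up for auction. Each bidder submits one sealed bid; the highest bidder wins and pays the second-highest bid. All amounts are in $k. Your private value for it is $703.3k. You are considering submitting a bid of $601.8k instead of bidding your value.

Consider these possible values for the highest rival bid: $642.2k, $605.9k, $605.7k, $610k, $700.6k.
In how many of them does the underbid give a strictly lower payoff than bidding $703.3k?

5

The deviation hurts exactly when the highest competing bid lies strictly between $601.8k and $703.3k — underbidding then forfeits a profitable win.
$642.2k: inside the interval → strictly worse (loss $61.1k).
$605.9k: inside the interval → strictly worse (loss $97.4k).
$605.7k: inside the interval → strictly worse (loss $97.6k).
$610k: inside the interval → strictly worse (loss $93.3k).
$700.6k: inside the interval → strictly worse (loss $2.7k).
Count: 5.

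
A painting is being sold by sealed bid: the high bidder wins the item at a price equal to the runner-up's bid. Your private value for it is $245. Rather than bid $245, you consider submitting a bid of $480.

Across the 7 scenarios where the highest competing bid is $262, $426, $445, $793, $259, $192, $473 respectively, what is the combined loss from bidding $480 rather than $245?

$640

The deviation costs you only when the competing bid falls strictly between $245 and $480; elsewhere both bids give the same outcome.
$262: truthful payoff $0, deviation payoff −$17 → loss $17.
$426: truthful payoff $0, deviation payoff −$181 → loss $181.
$445: truthful payoff $0, deviation payoff −$200 → loss $200.
$793: outcomes coincide → loss $0.
$259: truthful payoff $0, deviation payoff −$14 → loss $14.
$192: outcomes coincide → loss $0.
$473: truthful payoff $0, deviation payoff −$228 → loss $228.
Total loss = $17 + $181 + $200 + $14 + $228 = $640.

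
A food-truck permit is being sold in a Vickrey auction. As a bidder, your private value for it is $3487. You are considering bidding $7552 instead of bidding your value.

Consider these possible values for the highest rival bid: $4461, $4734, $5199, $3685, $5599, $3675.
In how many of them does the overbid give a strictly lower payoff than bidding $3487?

The deviation hurts exactly when the highest competing bid lies strictly between $3487 and $7552 — overbidding then wins at a price above your value.
$4461: inside the interval → strictly worse (loss $974).
$4734: inside the interval → strictly worse (loss $1247).
$5199: inside the interval → strictly worse (loss $1712).
$3685: inside the interval → strictly worse (loss $198).
$5599: inside the interval → strictly worse (loss $2112).
$3675: inside the interval → strictly worse (loss $188).
Count: 6.

6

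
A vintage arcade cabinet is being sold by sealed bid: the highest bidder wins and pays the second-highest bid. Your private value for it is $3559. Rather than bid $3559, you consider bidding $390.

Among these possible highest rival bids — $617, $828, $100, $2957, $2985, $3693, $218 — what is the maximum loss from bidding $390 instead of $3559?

$617: truthful gives $2942, deviation gives $0 → loss $2942.
$828: truthful gives $2731, deviation gives $0 → loss $2731.
$100: same outcome either way → loss $0.
$2957: truthful gives $602, deviation gives $0 → loss $602.
$2985: truthful gives $574, deviation gives $0 → loss $574.
$3693: same outcome either way → loss $0.
$218: same outcome either way → loss $0.
Maximum loss: $2942.

$2942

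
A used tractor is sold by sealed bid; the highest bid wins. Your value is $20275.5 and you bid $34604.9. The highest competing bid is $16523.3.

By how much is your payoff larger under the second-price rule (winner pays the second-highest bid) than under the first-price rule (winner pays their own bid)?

$18081.6

You have the highest bid, so you win under either rule.
Second-price: pay $16523.3 → payoff $3752.2.
First-price: pay your own bid $34604.9 → payoff −$14329.4.
Difference = $3752.2 − (−$14329.4) = $18081.6.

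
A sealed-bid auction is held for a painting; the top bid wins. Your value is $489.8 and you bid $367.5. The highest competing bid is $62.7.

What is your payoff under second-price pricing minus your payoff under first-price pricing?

You have the highest bid, so you win under either rule.
Second-price: pay $62.7 → payoff $427.1.
First-price: pay your own bid $367.5 → payoff $122.3.
Difference = $427.1 − ($122.3) = $304.8.

$304.8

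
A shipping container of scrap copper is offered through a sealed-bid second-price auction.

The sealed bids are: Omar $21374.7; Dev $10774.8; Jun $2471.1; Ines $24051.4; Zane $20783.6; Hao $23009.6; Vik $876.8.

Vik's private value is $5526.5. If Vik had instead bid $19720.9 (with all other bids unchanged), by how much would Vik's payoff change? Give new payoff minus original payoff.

$0

The highest bid among the other bidders is $24051.4; Vik's bid doesn't change that.
Original bid $876.8: Vik is not highest (top rival bid is $24051.4); payoff $0.
Alternative bid $19720.9: Vik is not highest (top rival bid is $24051.4); payoff $0.
Change in payoff = $0 − ($0) = $0.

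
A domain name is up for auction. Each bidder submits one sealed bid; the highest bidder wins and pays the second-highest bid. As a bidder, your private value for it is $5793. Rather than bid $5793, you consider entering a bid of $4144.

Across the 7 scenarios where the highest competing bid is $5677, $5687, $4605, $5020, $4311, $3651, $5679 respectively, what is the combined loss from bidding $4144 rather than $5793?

$3779

The deviation costs you only when the competing bid falls strictly between $4144 and $5793; elsewhere both bids give the same outcome.
$5677: truthful payoff $116, deviation payoff $0 → loss $116.
$5687: truthful payoff $106, deviation payoff $0 → loss $106.
$4605: truthful payoff $1188, deviation payoff $0 → loss $1188.
$5020: truthful payoff $773, deviation payoff $0 → loss $773.
$4311: truthful payoff $1482, deviation payoff $0 → loss $1482.
$3651: outcomes coincide → loss $0.
$5679: truthful payoff $114, deviation payoff $0 → loss $114.
Total loss = $116 + $106 + $1188 + $773 + $1482 + $114 = $3779.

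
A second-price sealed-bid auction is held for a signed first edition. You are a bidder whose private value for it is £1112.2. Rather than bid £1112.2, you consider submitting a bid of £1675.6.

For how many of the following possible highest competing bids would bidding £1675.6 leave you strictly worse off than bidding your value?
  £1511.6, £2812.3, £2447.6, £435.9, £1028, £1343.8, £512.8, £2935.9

The deviation hurts exactly when the highest competing bid lies strictly between £1112.2 and £1675.6 — overbidding then wins at a price above your value.
£1511.6: inside the interval → strictly worse (loss £399.4).
£2812.3: above both → same outcome either way.
£2447.6: above both → same outcome either way.
£435.9: below both → same outcome either way.
£1028: below both → same outcome either way.
£1343.8: inside the interval → strictly worse (loss £231.6).
£512.8: below both → same outcome either way.
£2935.9: above both → same outcome either way.
Count: 2.

2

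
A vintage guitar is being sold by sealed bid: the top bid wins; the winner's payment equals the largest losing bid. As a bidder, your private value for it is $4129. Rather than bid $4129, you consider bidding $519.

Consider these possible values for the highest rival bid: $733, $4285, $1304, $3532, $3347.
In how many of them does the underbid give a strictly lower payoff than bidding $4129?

4

The deviation hurts exactly when the highest competing bid lies strictly between $519 and $4129 — underbidding then forfeits a profitable win.
$733: inside the interval → strictly worse (loss $3396).
$4285: above both → same outcome either way.
$1304: inside the interval → strictly worse (loss $2825).
$3532: inside the interval → strictly worse (loss $597).
$3347: inside the interval → strictly worse (loss $782).
Count: 4.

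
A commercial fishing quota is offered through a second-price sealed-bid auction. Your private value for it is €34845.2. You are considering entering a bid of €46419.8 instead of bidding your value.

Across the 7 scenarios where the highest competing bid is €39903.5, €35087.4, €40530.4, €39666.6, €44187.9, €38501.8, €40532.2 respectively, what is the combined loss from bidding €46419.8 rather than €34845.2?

The deviation costs you only when the competing bid falls strictly between €34845.2 and €46419.8; elsewhere both bids give the same outcome.
€39903.5: truthful payoff €0, deviation payoff −€5058.3 → loss €5058.3.
€35087.4: truthful payoff €0, deviation payoff −€242.2 → loss €242.2.
€40530.4: truthful payoff €0, deviation payoff −€5685.2 → loss €5685.2.
€39666.6: truthful payoff €0, deviation payoff −€4821.4 → loss €4821.4.
€44187.9: truthful payoff €0, deviation payoff −€9342.7 → loss €9342.7.
€38501.8: truthful payoff €0, deviation payoff −€3656.6 → loss €3656.6.
€40532.2: truthful payoff €0, deviation payoff −€5687 → loss €5687.
Total loss = €5058.3 + €242.2 + €5685.2 + €4821.4 + €9342.7 + €3656.6 + €5687 = €34493.4.

€34493.4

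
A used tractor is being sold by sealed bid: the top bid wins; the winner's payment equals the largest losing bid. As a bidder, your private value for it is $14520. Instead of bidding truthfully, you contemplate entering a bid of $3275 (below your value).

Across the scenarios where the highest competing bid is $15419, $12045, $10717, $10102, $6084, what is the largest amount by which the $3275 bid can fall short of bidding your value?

$15419: same outcome either way → loss $0.
$12045: truthful gives $2475, deviation gives $0 → loss $2475.
$10717: truthful gives $3803, deviation gives $0 → loss $3803.
$10102: truthful gives $4418, deviation gives $0 → loss $4418.
$6084: truthful gives $8436, deviation gives $0 → loss $8436.
Maximum loss: $8436.

$8436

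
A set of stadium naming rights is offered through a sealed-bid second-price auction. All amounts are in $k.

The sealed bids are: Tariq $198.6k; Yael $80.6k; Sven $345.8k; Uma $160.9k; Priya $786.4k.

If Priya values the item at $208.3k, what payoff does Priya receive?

−$137.5k

Highest bid: Priya at $786.4k, so Priya wins.
Second-highest bid: Sven at $345.8k — that is the price the winner pays.
Priya's payoff = value − price = $208.3k − $345.8k = −$137.5k.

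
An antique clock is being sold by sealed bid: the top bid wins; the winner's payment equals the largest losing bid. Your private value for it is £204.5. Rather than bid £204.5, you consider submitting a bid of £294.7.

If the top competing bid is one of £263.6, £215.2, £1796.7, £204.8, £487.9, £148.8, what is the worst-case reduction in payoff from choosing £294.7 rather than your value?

£263.6: truthful gives £0, deviation gives −£59.1 → loss £59.1.
£215.2: truthful gives £0, deviation gives −£10.7 → loss £10.7.
£1796.7: same outcome either way → loss £0.
£204.8: truthful gives £0, deviation gives −£0.3 → loss £0.3.
£487.9: same outcome either way → loss £0.
£148.8: same outcome either way → loss £0.
Maximum loss: £59.1.

£59.1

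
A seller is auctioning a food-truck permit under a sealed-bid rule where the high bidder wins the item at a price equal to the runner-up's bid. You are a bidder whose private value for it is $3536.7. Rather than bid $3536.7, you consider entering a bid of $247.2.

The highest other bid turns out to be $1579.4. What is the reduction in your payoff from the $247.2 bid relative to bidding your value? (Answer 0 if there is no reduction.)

$1957.3

Bidding your value $3536.7: you win (since $3536.7 > $1579.4) and pay $1579.4. Payoff $1957.3.
Bidding $247.2: you lose. Payoff $0.
The competing bid $1579.4 lies between your shaded bid and your value, so underbidding forfeits an item you could have won at a profitable price.
Loss from deviating = $1957.3 − ($0) = $1957.3.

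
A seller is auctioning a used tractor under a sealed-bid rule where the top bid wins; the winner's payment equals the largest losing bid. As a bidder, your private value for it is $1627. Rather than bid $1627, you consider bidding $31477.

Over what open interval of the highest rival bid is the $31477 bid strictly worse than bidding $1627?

($1627, $31477)

If the competing bid is below $1627, both bids win at the same price — no difference.
If it is above $31477, both bids lose — no difference.
If it lies strictly between $1627 and $31477, bidding your value loses (payoff 0) while bidding $31477 wins at a price above your value (payoff negative).
So the deviation strictly hurts on the open interval ($1627, $31477).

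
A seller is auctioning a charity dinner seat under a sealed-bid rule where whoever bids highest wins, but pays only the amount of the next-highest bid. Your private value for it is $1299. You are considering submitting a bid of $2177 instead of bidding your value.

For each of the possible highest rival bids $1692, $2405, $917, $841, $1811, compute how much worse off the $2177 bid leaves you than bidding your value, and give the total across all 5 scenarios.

$905

The deviation costs you only when the competing bid falls strictly between $1299 and $2177; elsewhere both bids give the same outcome.
$1692: truthful payoff $0, deviation payoff −$393 → loss $393.
$2405: outcomes coincide → loss $0.
$917: outcomes coincide → loss $0.
$841: outcomes coincide → loss $0.
$1811: truthful payoff $0, deviation payoff −$512 → loss $512.
Total loss = $393 + $512 = $905.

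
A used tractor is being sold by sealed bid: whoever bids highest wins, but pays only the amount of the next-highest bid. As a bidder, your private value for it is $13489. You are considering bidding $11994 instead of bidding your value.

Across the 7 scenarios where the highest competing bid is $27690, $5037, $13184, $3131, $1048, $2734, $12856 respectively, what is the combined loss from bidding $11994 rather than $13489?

$938

The deviation costs you only when the competing bid falls strictly between $11994 and $13489; elsewhere both bids give the same outcome.
$27690: outcomes coincide → loss $0.
$5037: outcomes coincide → loss $0.
$13184: truthful payoff $305, deviation payoff $0 → loss $305.
$3131: outcomes coincide → loss $0.
$1048: outcomes coincide → loss $0.
$2734: outcomes coincide → loss $0.
$12856: truthful payoff $633, deviation payoff $0 → loss $633.
Total loss = $305 + $633 = $938.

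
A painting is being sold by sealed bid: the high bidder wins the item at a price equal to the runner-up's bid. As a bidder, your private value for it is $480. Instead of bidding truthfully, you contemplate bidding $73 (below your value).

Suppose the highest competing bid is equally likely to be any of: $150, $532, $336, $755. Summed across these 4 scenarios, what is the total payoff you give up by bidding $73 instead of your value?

$474

The deviation costs you only when the competing bid falls strictly between $73 and $480; elsewhere both bids give the same outcome.
$150: truthful payoff $330, deviation payoff $0 → loss $330.
$532: outcomes coincide → loss $0.
$336: truthful payoff $144, deviation payoff $0 → loss $144.
$755: outcomes coincide → loss $0.
Total loss = $330 + $144 = $474.
In a second-price auction your bid sets only whether you win, not what you pay, so bidding your true value is weakly dominant.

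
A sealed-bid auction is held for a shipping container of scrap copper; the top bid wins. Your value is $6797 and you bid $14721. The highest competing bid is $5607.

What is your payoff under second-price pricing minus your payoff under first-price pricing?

$9114

You have the highest bid, so you win under either rule.
Second-price: pay $5607 → payoff $1190.
First-price: pay your own bid $14721 → payoff −$7924.
Difference = $1190 − (−$7924) = $9114.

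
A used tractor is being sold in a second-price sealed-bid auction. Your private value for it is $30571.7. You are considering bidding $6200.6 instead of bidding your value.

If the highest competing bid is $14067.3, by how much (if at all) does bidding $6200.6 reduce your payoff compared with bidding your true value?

Bidding your value $30571.7: you win (since $30571.7 > $14067.3) and pay $14067.3. Payoff $16504.4.
Bidding $6200.6: you lose. Payoff $0.
The competing bid $14067.3 lies between your shaded bid and your value, so underbidding forfeits an item you could have won at a profitable price.
Loss from deviating = $16504.4 − ($0) = $16504.4.
In a second-price auction your bid sets only whether you win, not what you pay, so bidding your true value is weakly dominant.

$16504.4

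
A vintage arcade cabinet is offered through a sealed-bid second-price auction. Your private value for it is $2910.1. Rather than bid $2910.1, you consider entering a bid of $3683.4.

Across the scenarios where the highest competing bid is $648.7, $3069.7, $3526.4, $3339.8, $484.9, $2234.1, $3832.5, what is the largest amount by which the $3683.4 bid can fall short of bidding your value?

$616.3

$648.7: same outcome either way → loss $0.
$3069.7: truthful gives $0, deviation gives −$159.6 → loss $159.6.
$3526.4: truthful gives $0, deviation gives −$616.3 → loss $616.3.
$3339.8: truthful gives $0, deviation gives −$429.7 → loss $429.7.
$484.9: same outcome either way → loss $0.
$2234.1: same outcome either way → loss $0.
$3832.5: same outcome either way → loss $0.
Maximum loss: $616.3.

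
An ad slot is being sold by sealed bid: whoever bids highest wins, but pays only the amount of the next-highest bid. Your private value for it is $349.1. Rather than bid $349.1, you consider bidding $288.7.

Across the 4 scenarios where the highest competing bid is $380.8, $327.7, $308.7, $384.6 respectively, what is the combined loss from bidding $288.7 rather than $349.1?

The deviation costs you only when the competing bid falls strictly between $288.7 and $349.1; elsewhere both bids give the same outcome.
$380.8: outcomes coincide → loss $0.
$327.7: truthful payoff $21.4, deviation payoff $0 → loss $21.4.
$308.7: truthful payoff $40.4, deviation payoff $0 → loss $40.4.
$384.6: outcomes coincide → loss $0.
Total loss = $21.4 + $40.4 = $61.8.

$61.8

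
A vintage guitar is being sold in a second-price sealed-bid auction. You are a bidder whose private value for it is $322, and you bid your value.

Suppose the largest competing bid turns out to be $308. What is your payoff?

$14

Your bid $322 exceeds the highest competing bid $308, so you win.
In a second-price auction the winner pays the second-highest bid, $308.
Payoff = value − price = $322 − $308 = $14.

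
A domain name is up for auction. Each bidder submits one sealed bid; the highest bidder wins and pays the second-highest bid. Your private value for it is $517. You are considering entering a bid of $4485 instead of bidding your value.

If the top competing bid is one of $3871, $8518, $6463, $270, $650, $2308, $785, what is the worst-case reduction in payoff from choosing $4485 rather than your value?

$3354

$3871: truthful gives $0, deviation gives −$3354 → loss $3354.
$8518: same outcome either way → loss $0.
$6463: same outcome either way → loss $0.
$270: same outcome either way → loss $0.
$650: truthful gives $0, deviation gives −$133 → loss $133.
$2308: truthful gives $0, deviation gives −$1791 → loss $1791.
$785: truthful gives $0, deviation gives −$268 → loss $268.
Maximum loss: $3354.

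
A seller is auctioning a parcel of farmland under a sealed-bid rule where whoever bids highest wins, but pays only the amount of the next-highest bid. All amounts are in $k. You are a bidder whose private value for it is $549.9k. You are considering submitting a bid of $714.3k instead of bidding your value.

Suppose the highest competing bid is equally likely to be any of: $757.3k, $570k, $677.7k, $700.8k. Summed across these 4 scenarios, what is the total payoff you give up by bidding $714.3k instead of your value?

$298.8k

The deviation costs you only when the competing bid falls strictly between $549.9k and $714.3k; elsewhere both bids give the same outcome.
$757.3k: outcomes coincide → loss $0k.
$570k: truthful payoff $0k, deviation payoff −$20.1k → loss $20.1k.
$677.7k: truthful payoff $0k, deviation payoff −$127.8k → loss $127.8k.
$700.8k: truthful payoff $0k, deviation payoff −$150.9k → loss $150.9k.
Total loss = $20.1k + $127.8k + $150.9k = $298.8k.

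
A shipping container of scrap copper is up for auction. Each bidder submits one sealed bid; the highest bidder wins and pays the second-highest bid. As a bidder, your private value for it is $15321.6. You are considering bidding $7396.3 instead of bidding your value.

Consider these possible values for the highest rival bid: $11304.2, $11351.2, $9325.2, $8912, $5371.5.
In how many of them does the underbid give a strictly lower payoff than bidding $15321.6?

The deviation hurts exactly when the highest competing bid lies strictly between $7396.3 and $15321.6 — underbidding then forfeits a profitable win.
$11304.2: inside the interval → strictly worse (loss $4017.4).
$11351.2: inside the interval → strictly worse (loss $3970.4).
$9325.2: inside the interval → strictly worse (loss $5996.4).
$8912: inside the interval → strictly worse (loss $6409.6).
$5371.5: below both → same outcome either way.
Count: 4.

4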